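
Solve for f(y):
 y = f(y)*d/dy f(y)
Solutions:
 f(y) = -sqrt(C1 + y^2)
 f(y) = sqrt(C1 + y^2)


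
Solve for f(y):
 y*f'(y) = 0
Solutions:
 f(y) = C1


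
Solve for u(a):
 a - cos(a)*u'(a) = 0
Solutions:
 u(a) = C1 + Integral(a/cos(a), a)


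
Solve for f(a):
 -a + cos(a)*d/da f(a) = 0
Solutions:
 f(a) = C1 + Integral(a/cos(a), a)


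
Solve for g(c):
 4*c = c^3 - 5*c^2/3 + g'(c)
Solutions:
 g(c) = C1 - c^4/4 + 5*c^3/9 + 2*c^2


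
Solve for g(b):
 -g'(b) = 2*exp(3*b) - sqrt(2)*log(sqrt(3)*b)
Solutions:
 g(b) = C1 + sqrt(2)*b*log(b) + sqrt(2)*b*(-1 + log(3)/2) - 2*exp(3*b)/3


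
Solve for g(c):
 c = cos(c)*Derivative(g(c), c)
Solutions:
 g(c) = C1 + Integral(c/cos(c), c)


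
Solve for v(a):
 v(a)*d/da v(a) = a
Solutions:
 v(a) = -sqrt(C1 + a^2)
 v(a) = sqrt(C1 + a^2)


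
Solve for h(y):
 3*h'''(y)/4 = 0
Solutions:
 h(y) = C1 + C2*y + C3*y^2


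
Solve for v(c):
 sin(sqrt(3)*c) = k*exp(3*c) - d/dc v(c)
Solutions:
 v(c) = C1 + k*exp(3*c)/3 + sqrt(3)*cos(sqrt(3)*c)/3


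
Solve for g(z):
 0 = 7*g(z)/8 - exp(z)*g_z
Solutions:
 g(z) = C1*exp(-7*exp(-z)/8)


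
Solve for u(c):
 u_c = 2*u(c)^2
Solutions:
 u(c) = -1/(C1 + 2*c)


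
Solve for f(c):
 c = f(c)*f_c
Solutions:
 f(c) = -sqrt(C1 + c^2)
 f(c) = sqrt(C1 + c^2)


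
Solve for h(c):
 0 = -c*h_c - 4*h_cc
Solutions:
 h(c) = C1 + C2*erf(sqrt(2)*c/4)


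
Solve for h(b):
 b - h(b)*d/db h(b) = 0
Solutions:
 h(b) = -sqrt(C1 + b^2)
 h(b) = sqrt(C1 + b^2)


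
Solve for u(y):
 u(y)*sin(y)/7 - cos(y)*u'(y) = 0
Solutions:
 u(y) = C1/cos(y)^(1/7)


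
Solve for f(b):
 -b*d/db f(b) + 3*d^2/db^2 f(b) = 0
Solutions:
 f(b) = C1 + C2*erfi(sqrt(6)*b/6)


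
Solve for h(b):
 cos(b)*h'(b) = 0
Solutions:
 h(b) = C1


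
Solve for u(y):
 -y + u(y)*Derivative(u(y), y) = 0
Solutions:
 u(y) = -sqrt(C1 + y^2)
 u(y) = sqrt(C1 + y^2)


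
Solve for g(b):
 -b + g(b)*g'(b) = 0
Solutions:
 g(b) = -sqrt(C1 + b^2)
 g(b) = sqrt(C1 + b^2)


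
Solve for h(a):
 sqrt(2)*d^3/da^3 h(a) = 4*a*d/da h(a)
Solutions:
 h(a) = C1 + Integral(C2*airyai(sqrt(2)*a) + C3*airybi(sqrt(2)*a), a)


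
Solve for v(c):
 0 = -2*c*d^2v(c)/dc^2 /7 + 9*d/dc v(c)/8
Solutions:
 v(c) = C1 + C2*c^(79/16)


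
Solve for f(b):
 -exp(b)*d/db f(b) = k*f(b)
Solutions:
 f(b) = C1*exp(k*exp(-b))


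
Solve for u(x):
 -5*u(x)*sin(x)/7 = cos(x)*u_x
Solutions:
 u(x) = C1*cos(x)^(5/7)


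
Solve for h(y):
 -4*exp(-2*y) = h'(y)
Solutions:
 h(y) = C1 + 2*exp(-2*y)


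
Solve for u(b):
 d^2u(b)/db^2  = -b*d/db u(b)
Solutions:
 u(b) = C1 + C2*erf(sqrt(2)*b/2)


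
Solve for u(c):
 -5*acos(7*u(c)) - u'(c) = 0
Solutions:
 Integral(1/acos(7*_y), (_y, u(c))) = C1 - 5*c


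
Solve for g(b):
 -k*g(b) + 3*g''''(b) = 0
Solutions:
 g(b) = C1*exp(-3^(3/4)*b*k^(1/4)/3) + C2*exp(3^(3/4)*b*k^(1/4)/3) + C3*exp(-3^(3/4)*I*b*k^(1/4)/3) + C4*exp(3^(3/4)*I*b*k^(1/4)/3)


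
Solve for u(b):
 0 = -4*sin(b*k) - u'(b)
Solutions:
 u(b) = C1 + 4*cos(b*k)/k


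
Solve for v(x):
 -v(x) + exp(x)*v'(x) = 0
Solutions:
 v(x) = C1*exp(-exp(-x))


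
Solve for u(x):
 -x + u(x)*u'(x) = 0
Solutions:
 u(x) = -sqrt(C1 + x^2)
 u(x) = sqrt(C1 + x^2)


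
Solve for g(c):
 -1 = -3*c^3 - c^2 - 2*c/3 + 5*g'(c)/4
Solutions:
 g(c) = C1 + 3*c^4/5 + 4*c^3/15 + 4*c^2/15 - 4*c/5


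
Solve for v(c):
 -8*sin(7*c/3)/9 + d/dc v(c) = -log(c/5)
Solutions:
 v(c) = C1 - c*log(c) + c + c*log(5) - 8*cos(7*c/3)/21


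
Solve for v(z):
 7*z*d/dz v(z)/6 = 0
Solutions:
 v(z) = C1


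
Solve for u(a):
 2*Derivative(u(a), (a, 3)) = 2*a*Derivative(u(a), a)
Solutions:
 u(a) = C1 + Integral(C2*airyai(a) + C3*airybi(a), a)


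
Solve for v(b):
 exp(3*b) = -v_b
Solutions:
 v(b) = C1 - exp(3*b)/3


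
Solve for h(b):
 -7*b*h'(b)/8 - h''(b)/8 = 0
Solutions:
 h(b) = C1 + C2*erf(sqrt(14)*b/2)


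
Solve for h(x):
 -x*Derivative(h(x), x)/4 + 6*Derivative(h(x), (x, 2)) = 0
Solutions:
 h(x) = C1 + C2*erfi(sqrt(3)*x/12)


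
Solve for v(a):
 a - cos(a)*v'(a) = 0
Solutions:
 v(a) = C1 + Integral(a/cos(a), a)


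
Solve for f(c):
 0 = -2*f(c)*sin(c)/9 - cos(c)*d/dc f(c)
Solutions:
 f(c) = C1*cos(c)^(2/9)


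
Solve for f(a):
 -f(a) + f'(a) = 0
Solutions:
 f(a) = C1*exp(a)


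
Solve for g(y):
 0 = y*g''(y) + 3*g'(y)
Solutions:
 g(y) = C1 + C2/y^2


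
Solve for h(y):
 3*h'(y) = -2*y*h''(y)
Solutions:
 h(y) = C1 + C2/sqrt(y)


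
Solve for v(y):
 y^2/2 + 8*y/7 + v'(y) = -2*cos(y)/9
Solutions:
 v(y) = C1 - y^3/6 - 4*y^2/7 - 2*sin(y)/9


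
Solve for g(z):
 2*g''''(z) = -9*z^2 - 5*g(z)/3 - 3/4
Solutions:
 g(z) = -27*z^2/5 + (C1*sin(10^(1/4)*3^(3/4)*z/6) + C2*cos(10^(1/4)*3^(3/4)*z/6))*exp(-10^(1/4)*3^(3/4)*z/6) + (C3*sin(10^(1/4)*3^(3/4)*z/6) + C4*cos(10^(1/4)*3^(3/4)*z/6))*exp(10^(1/4)*3^(3/4)*z/6) - 9/20


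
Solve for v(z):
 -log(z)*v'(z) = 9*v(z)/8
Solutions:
 v(z) = C1*exp(-9*li(z)/8)


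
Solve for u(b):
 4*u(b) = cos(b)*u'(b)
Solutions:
 u(b) = C1*(sin(b)^2 + 2*sin(b) + 1)/(sin(b)^2 - 2*sin(b) + 1)


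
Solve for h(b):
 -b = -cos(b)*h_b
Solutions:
 h(b) = C1 + Integral(b/cos(b), b)


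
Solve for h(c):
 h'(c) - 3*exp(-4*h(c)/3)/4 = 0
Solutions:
 h(c) = 3*log(-I*(C1 + c)^(1/4))
 h(c) = 3*log(I*(C1 + c)^(1/4))
 h(c) = 3*log(-(C1 + c)^(1/4))
 h(c) = 3*log(C1 + c)/4


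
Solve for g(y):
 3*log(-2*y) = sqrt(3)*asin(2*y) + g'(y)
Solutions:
 g(y) = C1 + 3*y*log(-y) - 3*y + 3*y*log(2) - sqrt(3)*(y*asin(2*y) + sqrt(1 - 4*y^2)/2)


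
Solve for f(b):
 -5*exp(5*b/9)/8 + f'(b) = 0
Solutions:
 f(b) = C1 + 9*exp(5*b/9)/8


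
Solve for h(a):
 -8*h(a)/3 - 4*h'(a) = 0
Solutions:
 h(a) = C1*exp(-2*a/3)


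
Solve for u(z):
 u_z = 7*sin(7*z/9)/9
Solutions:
 u(z) = C1 - cos(7*z/9)


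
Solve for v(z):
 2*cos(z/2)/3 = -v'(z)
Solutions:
 v(z) = C1 - 4*sin(z/2)/3


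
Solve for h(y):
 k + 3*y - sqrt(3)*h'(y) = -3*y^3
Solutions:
 h(y) = C1 + sqrt(3)*k*y/3 + sqrt(3)*y^4/4 + sqrt(3)*y^2/2


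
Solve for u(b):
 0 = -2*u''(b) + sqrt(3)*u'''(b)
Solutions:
 u(b) = C1 + C2*b + C3*exp(2*sqrt(3)*b/3)


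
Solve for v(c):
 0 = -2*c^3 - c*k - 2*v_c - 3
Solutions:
 v(c) = C1 - c^4/4 - c^2*k/4 - 3*c/2


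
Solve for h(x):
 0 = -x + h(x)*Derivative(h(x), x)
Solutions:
 h(x) = -sqrt(C1 + x^2)
 h(x) = sqrt(C1 + x^2)


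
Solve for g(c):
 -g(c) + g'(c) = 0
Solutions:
 g(c) = C1*exp(c)


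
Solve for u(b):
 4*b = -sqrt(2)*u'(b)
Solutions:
 u(b) = C1 - sqrt(2)*b^2


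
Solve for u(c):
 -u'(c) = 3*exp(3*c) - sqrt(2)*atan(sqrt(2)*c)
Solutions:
 u(c) = C1 + sqrt(2)*(c*atan(sqrt(2)*c) - sqrt(2)*log(2*c^2 + 1)/4) - exp(3*c)


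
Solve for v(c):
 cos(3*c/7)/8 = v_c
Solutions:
 v(c) = C1 + 7*sin(3*c/7)/24


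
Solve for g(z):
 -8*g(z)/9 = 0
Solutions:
 g(z) = 0


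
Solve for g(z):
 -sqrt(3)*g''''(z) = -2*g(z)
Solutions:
 g(z) = C1*exp(-2^(1/4)*3^(7/8)*z/3) + C2*exp(2^(1/4)*3^(7/8)*z/3) + C3*sin(2^(1/4)*3^(7/8)*z/3) + C4*cos(2^(1/4)*3^(7/8)*z/3)


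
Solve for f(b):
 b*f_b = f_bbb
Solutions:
 f(b) = C1 + Integral(C2*airyai(b) + C3*airybi(b), b)


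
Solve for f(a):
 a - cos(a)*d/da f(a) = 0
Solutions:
 f(a) = C1 + Integral(a/cos(a), a)


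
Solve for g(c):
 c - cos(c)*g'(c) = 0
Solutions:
 g(c) = C1 + Integral(c/cos(c), c)


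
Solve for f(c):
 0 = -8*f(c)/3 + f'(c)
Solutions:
 f(c) = C1*exp(8*c/3)


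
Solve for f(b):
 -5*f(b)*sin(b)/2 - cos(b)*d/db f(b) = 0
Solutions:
 f(b) = C1*cos(b)^(5/2)


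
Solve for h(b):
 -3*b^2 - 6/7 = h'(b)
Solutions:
 h(b) = C1 - b^3 - 6*b/7


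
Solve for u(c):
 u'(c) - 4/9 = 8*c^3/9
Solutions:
 u(c) = C1 + 2*c^4/9 + 4*c/9


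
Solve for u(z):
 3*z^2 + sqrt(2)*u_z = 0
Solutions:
 u(z) = C1 - sqrt(2)*z^3/2


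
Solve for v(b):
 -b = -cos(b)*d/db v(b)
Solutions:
 v(b) = C1 + Integral(b/cos(b), b)


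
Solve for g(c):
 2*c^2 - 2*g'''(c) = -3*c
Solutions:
 g(c) = C1 + C2*c + C3*c^2 + c^5/60 + c^4/16


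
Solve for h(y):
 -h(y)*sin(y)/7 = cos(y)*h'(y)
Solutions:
 h(y) = C1*cos(y)^(1/7)


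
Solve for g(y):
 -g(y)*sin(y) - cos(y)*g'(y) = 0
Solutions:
 g(y) = C1*cos(y)


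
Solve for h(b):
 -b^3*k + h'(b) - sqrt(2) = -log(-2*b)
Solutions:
 h(b) = C1 + b^4*k/4 - b*log(-b) + b*(-log(2) + 1 + sqrt(2))


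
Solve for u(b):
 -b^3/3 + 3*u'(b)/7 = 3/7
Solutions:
 u(b) = C1 + 7*b^4/36 + b


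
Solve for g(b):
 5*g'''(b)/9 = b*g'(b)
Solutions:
 g(b) = C1 + Integral(C2*airyai(15^(2/3)*b/5) + C3*airybi(15^(2/3)*b/5), b)


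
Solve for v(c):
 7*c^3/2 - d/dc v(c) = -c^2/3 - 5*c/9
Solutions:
 v(c) = C1 + 7*c^4/8 + c^3/9 + 5*c^2/18


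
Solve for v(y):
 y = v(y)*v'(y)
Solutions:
 v(y) = -sqrt(C1 + y^2)
 v(y) = sqrt(C1 + y^2)


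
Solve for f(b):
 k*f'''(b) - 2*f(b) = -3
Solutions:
 f(b) = C1*exp(2^(1/3)*b*(1/k)^(1/3)) + C2*exp(2^(1/3)*b*(-1 + sqrt(3)*I)*(1/k)^(1/3)/2) + C3*exp(-2^(1/3)*b*(1 + sqrt(3)*I)*(1/k)^(1/3)/2) + 3/2


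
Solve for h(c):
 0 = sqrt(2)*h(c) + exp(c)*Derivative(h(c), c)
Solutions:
 h(c) = C1*exp(sqrt(2)*exp(-c))


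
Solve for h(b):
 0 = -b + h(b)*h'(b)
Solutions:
 h(b) = -sqrt(C1 + b^2)
 h(b) = sqrt(C1 + b^2)


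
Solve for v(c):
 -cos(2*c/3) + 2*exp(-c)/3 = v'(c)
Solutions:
 v(c) = C1 - 3*sin(2*c/3)/2 - 2*exp(-c)/3


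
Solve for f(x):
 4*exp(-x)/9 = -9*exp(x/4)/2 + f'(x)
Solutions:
 f(x) = C1 + 18*exp(x/4) - 4*exp(-x)/9


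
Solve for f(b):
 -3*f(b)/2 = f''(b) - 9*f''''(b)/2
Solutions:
 f(b) = C1*exp(-b*sqrt(1 + 2*sqrt(7))/3) + C2*exp(b*sqrt(1 + 2*sqrt(7))/3) + C3*sin(b*sqrt(-1 + 2*sqrt(7))/3) + C4*cos(b*sqrt(-1 + 2*sqrt(7))/3)


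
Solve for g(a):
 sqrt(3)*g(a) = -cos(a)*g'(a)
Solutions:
 g(a) = C1*(sin(a) - 1)^(sqrt(3)/2)/(sin(a) + 1)^(sqrt(3)/2)


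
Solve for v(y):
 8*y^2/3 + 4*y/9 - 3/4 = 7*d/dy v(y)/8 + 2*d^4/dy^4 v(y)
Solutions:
 v(y) = C1 + C4*exp(-2^(2/3)*7^(1/3)*y/4) + 64*y^3/63 + 16*y^2/63 - 6*y/7 + (C2*sin(2^(2/3)*sqrt(3)*7^(1/3)*y/8) + C3*cos(2^(2/3)*sqrt(3)*7^(1/3)*y/8))*exp(2^(2/3)*7^(1/3)*y/8)


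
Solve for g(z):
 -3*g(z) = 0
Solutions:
 g(z) = 0


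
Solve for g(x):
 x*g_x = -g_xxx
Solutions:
 g(x) = C1 + Integral(C2*airyai(-x) + C3*airybi(-x), x)


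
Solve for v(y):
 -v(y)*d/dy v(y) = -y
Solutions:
 v(y) = -sqrt(C1 + y^2)
 v(y) = sqrt(C1 + y^2)


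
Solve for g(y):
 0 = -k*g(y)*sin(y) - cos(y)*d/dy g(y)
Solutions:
 g(y) = C1*exp(k*log(cos(y)))


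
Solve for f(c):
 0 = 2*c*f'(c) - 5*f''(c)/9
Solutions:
 f(c) = C1 + C2*erfi(3*sqrt(5)*c/5)


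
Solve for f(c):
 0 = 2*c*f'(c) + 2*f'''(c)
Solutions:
 f(c) = C1 + Integral(C2*airyai(-c) + C3*airybi(-c), c)


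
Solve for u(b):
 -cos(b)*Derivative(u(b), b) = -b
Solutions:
 u(b) = C1 + Integral(b/cos(b), b)


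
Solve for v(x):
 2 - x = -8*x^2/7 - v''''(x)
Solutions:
 v(x) = C1 + C2*x + C3*x^2 + C4*x^3 - x^6/315 + x^5/120 - x^4/12


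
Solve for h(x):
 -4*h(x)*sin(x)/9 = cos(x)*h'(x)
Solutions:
 h(x) = C1*cos(x)^(4/9)


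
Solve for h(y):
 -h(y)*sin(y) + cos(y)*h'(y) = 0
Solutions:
 h(y) = C1/cos(y)


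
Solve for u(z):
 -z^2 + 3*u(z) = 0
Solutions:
 u(z) = z^2/3


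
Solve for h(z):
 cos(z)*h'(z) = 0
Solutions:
 h(z) = C1


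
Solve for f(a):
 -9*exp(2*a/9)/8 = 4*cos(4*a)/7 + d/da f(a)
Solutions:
 f(a) = C1 - 81*exp(2*a/9)/16 - sin(4*a)/7


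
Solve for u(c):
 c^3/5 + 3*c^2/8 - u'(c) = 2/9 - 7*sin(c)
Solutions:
 u(c) = C1 + c^4/20 + c^3/8 - 2*c/9 - 7*cos(c)


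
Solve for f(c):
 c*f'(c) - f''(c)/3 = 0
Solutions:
 f(c) = C1 + C2*erfi(sqrt(6)*c/2)


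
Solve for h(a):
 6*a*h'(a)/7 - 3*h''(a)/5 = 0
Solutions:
 h(a) = C1 + C2*erfi(sqrt(35)*a/7)


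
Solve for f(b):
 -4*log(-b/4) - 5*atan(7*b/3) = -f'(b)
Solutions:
 f(b) = C1 + 4*b*log(-b) + 5*b*atan(7*b/3) - 8*b*log(2) - 4*b - 15*log(49*b^2 + 9)/14


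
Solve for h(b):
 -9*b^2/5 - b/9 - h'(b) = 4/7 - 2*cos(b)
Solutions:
 h(b) = C1 - 3*b^3/5 - b^2/18 - 4*b/7 + 2*sin(b)


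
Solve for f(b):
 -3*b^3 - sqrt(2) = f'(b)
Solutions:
 f(b) = C1 - 3*b^4/4 - sqrt(2)*b


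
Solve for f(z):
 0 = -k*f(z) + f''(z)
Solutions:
 f(z) = C1*exp(-sqrt(k)*z) + C2*exp(sqrt(k)*z)


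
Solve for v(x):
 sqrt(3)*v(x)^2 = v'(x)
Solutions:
 v(x) = -1/(C1 + sqrt(3)*x)


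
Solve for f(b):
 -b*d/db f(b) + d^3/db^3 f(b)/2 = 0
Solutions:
 f(b) = C1 + Integral(C2*airyai(2^(1/3)*b) + C3*airybi(2^(1/3)*b), b)


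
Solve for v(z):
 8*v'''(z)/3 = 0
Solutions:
 v(z) = C1 + C2*z + C3*z^2


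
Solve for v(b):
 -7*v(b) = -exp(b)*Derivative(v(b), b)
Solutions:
 v(b) = C1*exp(-7*exp(-b))


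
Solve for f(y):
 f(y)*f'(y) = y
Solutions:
 f(y) = -sqrt(C1 + y^2)
 f(y) = sqrt(C1 + y^2)


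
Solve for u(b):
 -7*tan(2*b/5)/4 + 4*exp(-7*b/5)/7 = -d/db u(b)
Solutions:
 u(b) = C1 + 35*log(tan(2*b/5)^2 + 1)/16 + 20*exp(-7*b/5)/49


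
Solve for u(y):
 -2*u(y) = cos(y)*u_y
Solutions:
 u(y) = C1*(sin(y) - 1)/(sin(y) + 1)


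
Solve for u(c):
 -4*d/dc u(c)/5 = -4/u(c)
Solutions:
 u(c) = -sqrt(C1 + 10*c)
 u(c) = sqrt(C1 + 10*c)


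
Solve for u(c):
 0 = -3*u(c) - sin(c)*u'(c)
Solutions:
 u(c) = C1*(cos(c) + 1)^(3/2)/(cos(c) - 1)^(3/2)


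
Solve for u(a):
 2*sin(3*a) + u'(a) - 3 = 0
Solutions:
 u(a) = C1 + 3*a + 2*cos(3*a)/3


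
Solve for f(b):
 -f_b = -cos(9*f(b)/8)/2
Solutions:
 -b/2 - 4*log(sin(9*f(b)/8) - 1)/9 + 4*log(sin(9*f(b)/8) + 1)/9 = C1


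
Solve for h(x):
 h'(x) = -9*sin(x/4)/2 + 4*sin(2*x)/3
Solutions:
 h(x) = C1 + 18*cos(x/4) - 2*cos(2*x)/3


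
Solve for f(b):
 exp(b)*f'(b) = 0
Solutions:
 f(b) = C1


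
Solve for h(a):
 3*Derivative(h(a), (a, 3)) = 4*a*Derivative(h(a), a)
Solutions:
 h(a) = C1 + Integral(C2*airyai(6^(2/3)*a/3) + C3*airybi(6^(2/3)*a/3), a)


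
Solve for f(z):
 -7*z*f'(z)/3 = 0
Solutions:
 f(z) = C1


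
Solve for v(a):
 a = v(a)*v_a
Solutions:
 v(a) = -sqrt(C1 + a^2)
 v(a) = sqrt(C1 + a^2)


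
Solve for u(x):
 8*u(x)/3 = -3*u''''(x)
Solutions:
 u(x) = (C1*sin(2^(1/4)*sqrt(3)*x/3) + C2*cos(2^(1/4)*sqrt(3)*x/3))*exp(-2^(1/4)*sqrt(3)*x/3) + (C3*sin(2^(1/4)*sqrt(3)*x/3) + C4*cos(2^(1/4)*sqrt(3)*x/3))*exp(2^(1/4)*sqrt(3)*x/3)


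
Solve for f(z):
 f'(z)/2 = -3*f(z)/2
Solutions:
 f(z) = C1*exp(-3*z)


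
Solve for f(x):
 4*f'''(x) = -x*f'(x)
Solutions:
 f(x) = C1 + Integral(C2*airyai(-2^(1/3)*x/2) + C3*airybi(-2^(1/3)*x/2), x)


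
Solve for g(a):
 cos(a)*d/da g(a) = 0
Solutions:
 g(a) = C1


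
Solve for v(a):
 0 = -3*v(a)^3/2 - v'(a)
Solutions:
 v(a) = -sqrt(-1/(C1 - 3*a))
 v(a) = sqrt(-1/(C1 - 3*a))


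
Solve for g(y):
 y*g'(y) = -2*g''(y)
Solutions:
 g(y) = C1 + C2*erf(y/2)


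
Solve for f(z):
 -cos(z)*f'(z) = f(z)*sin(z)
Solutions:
 f(z) = C1*cos(z)


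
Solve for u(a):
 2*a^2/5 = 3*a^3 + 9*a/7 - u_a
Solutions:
 u(a) = C1 + 3*a^4/4 - 2*a^3/15 + 9*a^2/14


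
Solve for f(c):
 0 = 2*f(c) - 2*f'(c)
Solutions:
 f(c) = C1*exp(c)


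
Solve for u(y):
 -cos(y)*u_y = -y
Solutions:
 u(y) = C1 + Integral(y/cos(y), y)


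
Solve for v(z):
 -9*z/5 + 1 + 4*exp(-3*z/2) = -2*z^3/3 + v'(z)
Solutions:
 v(z) = C1 + z^4/6 - 9*z^2/10 + z - 8*exp(-3*z/2)/3


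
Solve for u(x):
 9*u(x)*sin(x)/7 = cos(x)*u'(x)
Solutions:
 u(x) = C1/cos(x)^(9/7)


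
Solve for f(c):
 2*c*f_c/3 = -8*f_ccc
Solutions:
 f(c) = C1 + Integral(C2*airyai(-18^(1/3)*c/6) + C3*airybi(-18^(1/3)*c/6), c)


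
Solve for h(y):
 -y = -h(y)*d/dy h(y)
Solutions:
 h(y) = -sqrt(C1 + y^2)
 h(y) = sqrt(C1 + y^2)


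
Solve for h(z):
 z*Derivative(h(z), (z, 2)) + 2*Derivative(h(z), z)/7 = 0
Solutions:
 h(z) = C1 + C2*z^(5/7)


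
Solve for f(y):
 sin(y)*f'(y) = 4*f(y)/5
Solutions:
 f(y) = C1*(cos(y) - 1)^(2/5)/(cos(y) + 1)^(2/5)


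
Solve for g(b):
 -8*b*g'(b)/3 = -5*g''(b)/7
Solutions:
 g(b) = C1 + C2*erfi(2*sqrt(105)*b/15)


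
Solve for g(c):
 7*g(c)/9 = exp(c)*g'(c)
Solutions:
 g(c) = C1*exp(-7*exp(-c)/9)


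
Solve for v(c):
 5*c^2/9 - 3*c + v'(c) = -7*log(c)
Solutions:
 v(c) = C1 - 5*c^3/27 + 3*c^2/2 - 7*c*log(c) + 7*c


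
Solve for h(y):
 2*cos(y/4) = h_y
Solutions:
 h(y) = C1 + 8*sin(y/4)


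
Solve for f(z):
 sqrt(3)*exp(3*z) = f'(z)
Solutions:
 f(z) = C1 + sqrt(3)*exp(3*z)/3


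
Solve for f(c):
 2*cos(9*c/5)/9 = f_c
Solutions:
 f(c) = C1 + 10*sin(9*c/5)/81


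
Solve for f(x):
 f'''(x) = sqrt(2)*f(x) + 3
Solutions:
 f(x) = C3*exp(2^(1/6)*x) + (C1*sin(2^(1/6)*sqrt(3)*x/2) + C2*cos(2^(1/6)*sqrt(3)*x/2))*exp(-2^(1/6)*x/2) - 3*sqrt(2)/2


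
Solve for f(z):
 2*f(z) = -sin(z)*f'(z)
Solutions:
 f(z) = C1*(cos(z) + 1)/(cos(z) - 1)


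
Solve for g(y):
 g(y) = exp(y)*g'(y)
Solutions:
 g(y) = C1*exp(-exp(-y))


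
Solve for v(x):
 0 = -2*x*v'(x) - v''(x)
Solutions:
 v(x) = C1 + C2*erf(x)


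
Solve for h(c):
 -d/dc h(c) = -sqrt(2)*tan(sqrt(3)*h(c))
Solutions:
 h(c) = sqrt(3)*(pi - asin(C1*exp(sqrt(6)*c)))/3
 h(c) = sqrt(3)*asin(C1*exp(sqrt(6)*c))/3


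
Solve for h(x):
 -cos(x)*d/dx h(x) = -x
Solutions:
 h(x) = C1 + Integral(x/cos(x), x)


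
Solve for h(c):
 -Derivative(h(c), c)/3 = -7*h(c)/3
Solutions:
 h(c) = C1*exp(7*c)


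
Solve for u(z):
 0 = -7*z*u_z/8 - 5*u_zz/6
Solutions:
 u(z) = C1 + C2*erf(sqrt(210)*z/20)


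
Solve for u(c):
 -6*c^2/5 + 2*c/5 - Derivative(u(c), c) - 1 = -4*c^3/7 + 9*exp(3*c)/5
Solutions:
 u(c) = C1 + c^4/7 - 2*c^3/5 + c^2/5 - c - 3*exp(3*c)/5


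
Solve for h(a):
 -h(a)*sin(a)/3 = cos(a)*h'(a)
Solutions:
 h(a) = C1*cos(a)^(1/3)


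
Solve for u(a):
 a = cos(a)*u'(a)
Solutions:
 u(a) = C1 + Integral(a/cos(a), a)


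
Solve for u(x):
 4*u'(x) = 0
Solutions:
 u(x) = C1


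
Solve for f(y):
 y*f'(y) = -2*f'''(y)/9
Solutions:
 f(y) = C1 + Integral(C2*airyai(-6^(2/3)*y/2) + C3*airybi(-6^(2/3)*y/2), y)


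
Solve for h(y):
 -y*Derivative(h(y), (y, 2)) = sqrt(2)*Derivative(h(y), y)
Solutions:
 h(y) = C1 + C2*y^(1 - sqrt(2))


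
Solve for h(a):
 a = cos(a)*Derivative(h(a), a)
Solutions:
 h(a) = C1 + Integral(a/cos(a), a)


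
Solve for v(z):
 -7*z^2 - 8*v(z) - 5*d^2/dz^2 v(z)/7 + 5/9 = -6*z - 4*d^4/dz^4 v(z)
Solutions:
 v(z) = C1*exp(-sqrt(14)*z*sqrt(5 + sqrt(6297))/28) + C2*exp(sqrt(14)*z*sqrt(5 + sqrt(6297))/28) + C3*sin(sqrt(14)*z*sqrt(-5 + sqrt(6297))/28) + C4*cos(sqrt(14)*z*sqrt(-5 + sqrt(6297))/28) - 7*z^2/8 + 3*z/4 + 65/288


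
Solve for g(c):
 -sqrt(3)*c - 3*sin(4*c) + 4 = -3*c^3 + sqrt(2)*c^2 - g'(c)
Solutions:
 g(c) = C1 - 3*c^4/4 + sqrt(2)*c^3/3 + sqrt(3)*c^2/2 - 4*c - 3*cos(4*c)/4


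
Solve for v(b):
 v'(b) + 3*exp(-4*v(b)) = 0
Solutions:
 v(b) = log(-I*(C1 - 12*b)^(1/4))
 v(b) = log(I*(C1 - 12*b)^(1/4))
 v(b) = log(-(C1 - 12*b)^(1/4))
 v(b) = log(C1 - 12*b)/4


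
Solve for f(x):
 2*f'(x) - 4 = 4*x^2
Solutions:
 f(x) = C1 + 2*x^3/3 + 2*x


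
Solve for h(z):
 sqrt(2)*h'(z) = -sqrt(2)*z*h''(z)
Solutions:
 h(z) = C1 + C2*log(z)


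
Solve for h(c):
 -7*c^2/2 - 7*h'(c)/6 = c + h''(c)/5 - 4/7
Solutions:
 h(c) = C1 + C2*exp(-35*c/6) - c^3 + 3*c^2/35 + 564*c/1225


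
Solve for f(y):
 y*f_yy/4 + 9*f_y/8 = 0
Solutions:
 f(y) = C1 + C2/y^(7/2)


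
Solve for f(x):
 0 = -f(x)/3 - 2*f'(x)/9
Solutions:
 f(x) = C1*exp(-3*x/2)


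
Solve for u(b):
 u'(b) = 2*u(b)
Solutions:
 u(b) = C1*exp(2*b)


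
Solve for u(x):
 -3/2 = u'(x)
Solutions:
 u(x) = C1 - 3*x/2


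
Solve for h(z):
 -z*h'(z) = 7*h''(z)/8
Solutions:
 h(z) = C1 + C2*erf(2*sqrt(7)*z/7)


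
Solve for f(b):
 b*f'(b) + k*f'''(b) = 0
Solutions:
 f(b) = C1 + Integral(C2*airyai(b*(-1/k)^(1/3)) + C3*airybi(b*(-1/k)^(1/3)), b)


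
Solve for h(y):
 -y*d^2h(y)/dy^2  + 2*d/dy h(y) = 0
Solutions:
 h(y) = C1 + C2*y^3


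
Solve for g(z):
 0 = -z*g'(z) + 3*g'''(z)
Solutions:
 g(z) = C1 + Integral(C2*airyai(3^(2/3)*z/3) + C3*airybi(3^(2/3)*z/3), z)


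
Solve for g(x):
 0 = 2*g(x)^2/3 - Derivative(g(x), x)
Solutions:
 g(x) = -3/(C1 + 2*x)


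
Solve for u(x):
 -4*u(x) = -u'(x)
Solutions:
 u(x) = C1*exp(4*x)


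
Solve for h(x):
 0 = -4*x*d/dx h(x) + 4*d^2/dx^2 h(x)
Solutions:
 h(x) = C1 + C2*erfi(sqrt(2)*x/2)


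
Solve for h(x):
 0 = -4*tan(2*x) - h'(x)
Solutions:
 h(x) = C1 + 2*log(cos(2*x))


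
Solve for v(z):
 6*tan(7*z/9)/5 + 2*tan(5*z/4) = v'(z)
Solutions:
 v(z) = C1 - 54*log(cos(7*z/9))/35 - 8*log(cos(5*z/4))/5


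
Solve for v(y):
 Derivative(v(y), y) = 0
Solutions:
 v(y) = C1


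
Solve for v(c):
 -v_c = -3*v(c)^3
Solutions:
 v(c) = -sqrt(2)*sqrt(-1/(C1 + 3*c))/2
 v(c) = sqrt(2)*sqrt(-1/(C1 + 3*c))/2


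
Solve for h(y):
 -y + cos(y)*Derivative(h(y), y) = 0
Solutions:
 h(y) = C1 + Integral(y/cos(y), y)


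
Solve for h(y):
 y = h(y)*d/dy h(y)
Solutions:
 h(y) = -sqrt(C1 + y^2)
 h(y) = sqrt(C1 + y^2)


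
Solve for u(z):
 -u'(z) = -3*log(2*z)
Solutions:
 u(z) = C1 + 3*z*log(z) - 3*z + z*log(8)


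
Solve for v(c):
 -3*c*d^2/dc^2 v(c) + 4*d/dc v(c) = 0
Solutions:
 v(c) = C1 + C2*c^(7/3)


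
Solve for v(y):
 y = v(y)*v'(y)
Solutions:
 v(y) = -sqrt(C1 + y^2)
 v(y) = sqrt(C1 + y^2)


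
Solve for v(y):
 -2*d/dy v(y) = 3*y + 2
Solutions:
 v(y) = C1 - 3*y^2/4 - y


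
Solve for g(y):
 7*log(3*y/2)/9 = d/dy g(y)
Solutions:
 g(y) = C1 + 7*y*log(y)/9 - 7*y/9 - 7*y*log(2)/9 + 7*y*log(3)/9


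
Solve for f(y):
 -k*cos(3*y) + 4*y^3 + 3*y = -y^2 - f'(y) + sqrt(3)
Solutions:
 f(y) = C1 + k*sin(3*y)/3 - y^4 - y^3/3 - 3*y^2/2 + sqrt(3)*y


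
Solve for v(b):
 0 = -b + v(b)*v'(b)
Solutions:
 v(b) = -sqrt(C1 + b^2)
 v(b) = sqrt(C1 + b^2)


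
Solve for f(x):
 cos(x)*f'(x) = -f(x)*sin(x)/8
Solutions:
 f(x) = C1*cos(x)^(1/8)


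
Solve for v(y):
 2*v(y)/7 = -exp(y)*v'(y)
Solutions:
 v(y) = C1*exp(2*exp(-y)/7)


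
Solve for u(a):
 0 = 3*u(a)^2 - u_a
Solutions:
 u(a) = -1/(C1 + 3*a)


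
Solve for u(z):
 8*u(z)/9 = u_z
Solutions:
 u(z) = C1*exp(8*z/9)


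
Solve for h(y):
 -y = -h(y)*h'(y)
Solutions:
 h(y) = -sqrt(C1 + y^2)
 h(y) = sqrt(C1 + y^2)


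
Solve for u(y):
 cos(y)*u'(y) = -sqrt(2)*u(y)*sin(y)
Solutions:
 u(y) = C1*cos(y)^(sqrt(2))


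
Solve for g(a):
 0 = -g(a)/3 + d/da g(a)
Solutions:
 g(a) = C1*exp(a/3)


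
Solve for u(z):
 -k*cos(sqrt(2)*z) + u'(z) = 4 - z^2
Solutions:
 u(z) = C1 + sqrt(2)*k*sin(sqrt(2)*z)/2 - z^3/3 + 4*z


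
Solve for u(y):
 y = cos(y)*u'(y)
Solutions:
 u(y) = C1 + Integral(y/cos(y), y)


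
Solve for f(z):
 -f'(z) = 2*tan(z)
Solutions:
 f(z) = C1 + 2*log(cos(z))


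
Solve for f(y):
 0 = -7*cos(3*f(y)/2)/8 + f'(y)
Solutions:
 -7*y/8 - log(sin(3*f(y)/2) - 1)/3 + log(sin(3*f(y)/2) + 1)/3 = C1


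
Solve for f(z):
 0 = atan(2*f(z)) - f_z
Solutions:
 Integral(1/atan(2*_y), (_y, f(z))) = C1 + z


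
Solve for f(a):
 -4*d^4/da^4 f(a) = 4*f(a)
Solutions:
 f(a) = (C1*sin(sqrt(2)*a/2) + C2*cos(sqrt(2)*a/2))*exp(-sqrt(2)*a/2) + (C3*sin(sqrt(2)*a/2) + C4*cos(sqrt(2)*a/2))*exp(sqrt(2)*a/2)


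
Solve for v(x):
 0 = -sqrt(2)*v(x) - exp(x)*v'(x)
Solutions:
 v(x) = C1*exp(sqrt(2)*exp(-x))


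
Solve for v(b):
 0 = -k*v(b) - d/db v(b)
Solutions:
 v(b) = C1*exp(-b*k)


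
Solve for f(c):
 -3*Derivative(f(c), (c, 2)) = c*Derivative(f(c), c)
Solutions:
 f(c) = C1 + C2*erf(sqrt(6)*c/6)


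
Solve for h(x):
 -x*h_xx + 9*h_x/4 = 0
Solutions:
 h(x) = C1 + C2*x^(13/4)


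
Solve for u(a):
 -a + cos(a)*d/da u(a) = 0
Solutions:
 u(a) = C1 + Integral(a/cos(a), a)


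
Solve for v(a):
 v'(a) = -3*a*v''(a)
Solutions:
 v(a) = C1 + C2*a^(2/3)


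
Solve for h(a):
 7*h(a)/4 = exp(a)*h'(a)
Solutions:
 h(a) = C1*exp(-7*exp(-a)/4)


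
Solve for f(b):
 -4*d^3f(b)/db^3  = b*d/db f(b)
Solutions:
 f(b) = C1 + Integral(C2*airyai(-2^(1/3)*b/2) + C3*airybi(-2^(1/3)*b/2), b)


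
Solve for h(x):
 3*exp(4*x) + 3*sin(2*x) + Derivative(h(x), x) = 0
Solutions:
 h(x) = C1 - 3*exp(4*x)/4 + 3*cos(2*x)/2


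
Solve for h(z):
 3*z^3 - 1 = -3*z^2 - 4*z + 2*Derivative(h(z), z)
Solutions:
 h(z) = C1 + 3*z^4/8 + z^3/2 + z^2 - z/2


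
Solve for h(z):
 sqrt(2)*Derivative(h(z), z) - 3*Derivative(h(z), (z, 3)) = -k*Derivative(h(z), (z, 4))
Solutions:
 h(z) = C1 + C2*exp(z*(-(sqrt(((sqrt(2) - 2/k^2)^2 - 4/k^4)/k^2)/2 + sqrt(2)/(2*k) - 1/k^3)^(1/3) + 1/k - 1/(k^2*(sqrt(((sqrt(2) - 2/k^2)^2 - 4/k^4)/k^2)/2 + sqrt(2)/(2*k) - 1/k^3)^(1/3)))) + C3*exp(z*((sqrt(((sqrt(2) - 2/k^2)^2 - 4/k^4)/k^2)/2 + sqrt(2)/(2*k) - 1/k^3)^(1/3)/2 - sqrt(3)*I*(sqrt(((sqrt(2) - 2/k^2)^2 - 4/k^4)/k^2)/2 + sqrt(2)/(2*k) - 1/k^3)^(1/3)/2 + 1/k - 2/(k^2*(-1 + sqrt(3)*I)*(sqrt(((sqrt(2) - 2/k^2)^2 - 4/k^4)/k^2)/2 + sqrt(2)/(2*k) - 1/k^3)^(1/3)))) + C4*exp(z*((sqrt(((sqrt(2) - 2/k^2)^2 - 4/k^4)/k^2)/2 + sqrt(2)/(2*k) - 1/k^3)^(1/3)/2 + sqrt(3)*I*(sqrt(((sqrt(2) - 2/k^2)^2 - 4/k^4)/k^2)/2 + sqrt(2)/(2*k) - 1/k^3)^(1/3)/2 + 1/k + 2/(k^2*(1 + sqrt(3)*I)*(sqrt(((sqrt(2) - 2/k^2)^2 - 4/k^4)/k^2)/2 + sqrt(2)/(2*k) - 1/k^3)^(1/3))))


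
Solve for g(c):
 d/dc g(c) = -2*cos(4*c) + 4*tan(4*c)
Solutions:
 g(c) = C1 - log(cos(4*c)) - sin(4*c)/2


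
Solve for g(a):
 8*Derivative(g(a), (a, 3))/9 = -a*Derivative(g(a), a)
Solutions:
 g(a) = C1 + Integral(C2*airyai(-3^(2/3)*a/2) + C3*airybi(-3^(2/3)*a/2), a)


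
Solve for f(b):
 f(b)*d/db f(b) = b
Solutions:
 f(b) = -sqrt(C1 + b^2)
 f(b) = sqrt(C1 + b^2)


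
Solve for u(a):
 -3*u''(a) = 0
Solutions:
 u(a) = C1 + C2*a


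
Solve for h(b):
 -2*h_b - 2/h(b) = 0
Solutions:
 h(b) = -sqrt(C1 - 2*b)
 h(b) = sqrt(C1 - 2*b)


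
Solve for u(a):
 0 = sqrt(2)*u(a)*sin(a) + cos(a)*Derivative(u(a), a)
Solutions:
 u(a) = C1*cos(a)^(sqrt(2))


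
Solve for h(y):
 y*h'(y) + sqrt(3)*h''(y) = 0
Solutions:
 h(y) = C1 + C2*erf(sqrt(2)*3^(3/4)*y/6)


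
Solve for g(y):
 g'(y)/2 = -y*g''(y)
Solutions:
 g(y) = C1 + C2*sqrt(y)


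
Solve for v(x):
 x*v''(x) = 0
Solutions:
 v(x) = C1 + C2*x


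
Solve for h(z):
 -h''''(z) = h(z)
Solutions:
 h(z) = (C1*sin(sqrt(2)*z/2) + C2*cos(sqrt(2)*z/2))*exp(-sqrt(2)*z/2) + (C3*sin(sqrt(2)*z/2) + C4*cos(sqrt(2)*z/2))*exp(sqrt(2)*z/2)


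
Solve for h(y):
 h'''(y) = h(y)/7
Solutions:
 h(y) = C3*exp(7^(2/3)*y/7) + (C1*sin(sqrt(3)*7^(2/3)*y/14) + C2*cos(sqrt(3)*7^(2/3)*y/14))*exp(-7^(2/3)*y/14)


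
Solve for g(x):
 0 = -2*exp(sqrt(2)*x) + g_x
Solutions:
 g(x) = C1 + sqrt(2)*exp(sqrt(2)*x)


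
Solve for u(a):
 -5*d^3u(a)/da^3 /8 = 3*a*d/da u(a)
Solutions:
 u(a) = C1 + Integral(C2*airyai(-2*3^(1/3)*5^(2/3)*a/5) + C3*airybi(-2*3^(1/3)*5^(2/3)*a/5), a)


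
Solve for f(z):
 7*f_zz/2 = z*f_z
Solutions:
 f(z) = C1 + C2*erfi(sqrt(7)*z/7)


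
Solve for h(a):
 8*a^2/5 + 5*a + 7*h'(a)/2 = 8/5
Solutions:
 h(a) = C1 - 16*a^3/105 - 5*a^2/7 + 16*a/35


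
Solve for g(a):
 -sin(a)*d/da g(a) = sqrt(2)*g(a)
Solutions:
 g(a) = C1*(cos(a) + 1)^(sqrt(2)/2)/(cos(a) - 1)^(sqrt(2)/2)


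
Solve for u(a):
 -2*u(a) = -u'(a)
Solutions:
 u(a) = C1*exp(2*a)


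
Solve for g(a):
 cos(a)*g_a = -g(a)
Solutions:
 g(a) = C1*sqrt(sin(a) - 1)/sqrt(sin(a) + 1)


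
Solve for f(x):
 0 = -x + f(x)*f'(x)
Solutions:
 f(x) = -sqrt(C1 + x^2)
 f(x) = sqrt(C1 + x^2)


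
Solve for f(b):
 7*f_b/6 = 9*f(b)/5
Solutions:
 f(b) = C1*exp(54*b/35)


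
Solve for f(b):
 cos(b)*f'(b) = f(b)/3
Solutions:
 f(b) = C1*(sin(b) + 1)^(1/6)/(sin(b) - 1)^(1/6)


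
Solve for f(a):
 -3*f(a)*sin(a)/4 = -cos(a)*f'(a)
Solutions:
 f(a) = C1/cos(a)^(3/4)


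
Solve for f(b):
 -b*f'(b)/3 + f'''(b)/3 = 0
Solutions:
 f(b) = C1 + Integral(C2*airyai(b) + C3*airybi(b), b)


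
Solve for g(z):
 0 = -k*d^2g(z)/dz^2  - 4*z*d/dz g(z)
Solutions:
 g(z) = C1 + C2*sqrt(k)*erf(sqrt(2)*z*sqrt(1/k))


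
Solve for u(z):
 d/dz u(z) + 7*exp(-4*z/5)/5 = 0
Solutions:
 u(z) = C1 + 7*exp(-4*z/5)/4


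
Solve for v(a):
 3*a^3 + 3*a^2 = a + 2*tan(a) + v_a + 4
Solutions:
 v(a) = C1 + 3*a^4/4 + a^3 - a^2/2 - 4*a + 2*log(cos(a))


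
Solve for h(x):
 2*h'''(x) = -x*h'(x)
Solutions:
 h(x) = C1 + Integral(C2*airyai(-2^(2/3)*x/2) + C3*airybi(-2^(2/3)*x/2), x)


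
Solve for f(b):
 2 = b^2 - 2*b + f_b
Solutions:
 f(b) = C1 - b^3/3 + b^2 + 2*b


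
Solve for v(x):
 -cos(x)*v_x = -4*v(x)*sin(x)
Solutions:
 v(x) = C1/cos(x)^4


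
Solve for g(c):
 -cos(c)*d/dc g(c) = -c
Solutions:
 g(c) = C1 + Integral(c/cos(c), c)


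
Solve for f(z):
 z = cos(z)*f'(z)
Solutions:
 f(z) = C1 + Integral(z/cos(z), z)


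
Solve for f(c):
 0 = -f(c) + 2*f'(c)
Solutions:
 f(c) = C1*exp(c/2)


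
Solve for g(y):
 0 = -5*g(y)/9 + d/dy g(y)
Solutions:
 g(y) = C1*exp(5*y/9)


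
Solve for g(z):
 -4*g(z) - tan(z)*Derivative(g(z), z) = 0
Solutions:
 g(z) = C1/sin(z)^4


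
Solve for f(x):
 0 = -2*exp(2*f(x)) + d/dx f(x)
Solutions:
 f(x) = log(-sqrt(-1/(C1 + 2*x))) - log(2)/2
 f(x) = log(-1/(C1 + 2*x))/2 - log(2)/2


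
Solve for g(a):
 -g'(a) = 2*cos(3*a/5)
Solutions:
 g(a) = C1 - 10*sin(3*a/5)/3


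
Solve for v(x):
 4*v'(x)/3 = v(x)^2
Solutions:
 v(x) = -4/(C1 + 3*x)


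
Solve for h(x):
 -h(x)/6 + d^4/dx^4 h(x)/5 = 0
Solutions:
 h(x) = C1*exp(-5^(1/4)*6^(3/4)*x/6) + C2*exp(5^(1/4)*6^(3/4)*x/6) + C3*sin(5^(1/4)*6^(3/4)*x/6) + C4*cos(5^(1/4)*6^(3/4)*x/6)


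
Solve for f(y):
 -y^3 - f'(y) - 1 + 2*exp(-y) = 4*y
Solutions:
 f(y) = C1 - y^4/4 - 2*y^2 - y - 2*exp(-y)


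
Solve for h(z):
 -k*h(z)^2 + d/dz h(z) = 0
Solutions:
 h(z) = -1/(C1 + k*z)


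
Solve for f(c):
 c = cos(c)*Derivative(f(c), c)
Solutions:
 f(c) = C1 + Integral(c/cos(c), c)


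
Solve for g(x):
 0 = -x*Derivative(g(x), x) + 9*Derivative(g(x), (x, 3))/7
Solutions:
 g(x) = C1 + Integral(C2*airyai(21^(1/3)*x/3) + C3*airybi(21^(1/3)*x/3), x)


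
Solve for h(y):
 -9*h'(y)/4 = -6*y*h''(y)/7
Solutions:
 h(y) = C1 + C2*y^(29/8)


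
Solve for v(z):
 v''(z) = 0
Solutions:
 v(z) = C1 + C2*z


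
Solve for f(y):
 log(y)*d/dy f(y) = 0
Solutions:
 f(y) = C1


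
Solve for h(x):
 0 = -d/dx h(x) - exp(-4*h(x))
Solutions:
 h(x) = log(-I*(C1 - 4*x)^(1/4))
 h(x) = log(I*(C1 - 4*x)^(1/4))
 h(x) = log(-(C1 - 4*x)^(1/4))
 h(x) = log(C1 - 4*x)/4


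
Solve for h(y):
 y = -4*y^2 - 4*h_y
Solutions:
 h(y) = C1 - y^3/3 - y^2/8


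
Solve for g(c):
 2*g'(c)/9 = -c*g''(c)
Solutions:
 g(c) = C1 + C2*c^(7/9)


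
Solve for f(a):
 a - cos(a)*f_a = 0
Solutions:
 f(a) = C1 + Integral(a/cos(a), a)


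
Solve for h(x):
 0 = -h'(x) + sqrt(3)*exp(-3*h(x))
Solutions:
 h(x) = log(C1 + 3*sqrt(3)*x)/3
 h(x) = log((-3^(1/3) - 3^(5/6)*I)*(C1 + sqrt(3)*x)^(1/3)/2)
 h(x) = log((-3^(1/3) + 3^(5/6)*I)*(C1 + sqrt(3)*x)^(1/3)/2)


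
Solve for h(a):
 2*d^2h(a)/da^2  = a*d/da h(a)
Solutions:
 h(a) = C1 + C2*erfi(a/2)


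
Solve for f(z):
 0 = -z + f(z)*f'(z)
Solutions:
 f(z) = -sqrt(C1 + z^2)
 f(z) = sqrt(C1 + z^2)


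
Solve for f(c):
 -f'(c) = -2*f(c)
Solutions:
 f(c) = C1*exp(2*c)


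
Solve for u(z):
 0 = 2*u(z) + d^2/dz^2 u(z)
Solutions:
 u(z) = C1*sin(sqrt(2)*z) + C2*cos(sqrt(2)*z)


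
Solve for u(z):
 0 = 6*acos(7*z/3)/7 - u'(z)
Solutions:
 u(z) = C1 + 6*z*acos(7*z/3)/7 - 6*sqrt(9 - 49*z^2)/49


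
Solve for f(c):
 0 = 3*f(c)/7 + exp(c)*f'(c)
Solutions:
 f(c) = C1*exp(3*exp(-c)/7)


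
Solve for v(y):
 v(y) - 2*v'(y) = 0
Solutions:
 v(y) = C1*exp(y/2)


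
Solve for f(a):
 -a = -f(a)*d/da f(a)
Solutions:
 f(a) = -sqrt(C1 + a^2)
 f(a) = sqrt(C1 + a^2)


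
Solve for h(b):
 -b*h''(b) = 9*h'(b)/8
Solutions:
 h(b) = C1 + C2/b^(1/8)


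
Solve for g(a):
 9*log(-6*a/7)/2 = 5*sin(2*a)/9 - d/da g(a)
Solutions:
 g(a) = C1 - 9*a*log(-a)/2 - 5*a*log(6) + a*log(42)/2 + 9*a/2 + 4*a*log(7) - 5*cos(2*a)/18


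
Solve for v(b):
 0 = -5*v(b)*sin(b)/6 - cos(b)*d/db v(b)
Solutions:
 v(b) = C1*cos(b)^(5/6)


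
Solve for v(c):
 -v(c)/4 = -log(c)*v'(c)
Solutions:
 v(c) = C1*exp(li(c)/4)


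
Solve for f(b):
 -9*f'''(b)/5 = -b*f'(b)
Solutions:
 f(b) = C1 + Integral(C2*airyai(15^(1/3)*b/3) + C3*airybi(15^(1/3)*b/3), b)


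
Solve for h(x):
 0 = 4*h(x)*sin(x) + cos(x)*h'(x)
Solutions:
 h(x) = C1*cos(x)^4


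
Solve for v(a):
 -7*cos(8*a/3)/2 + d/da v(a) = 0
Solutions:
 v(a) = C1 + 21*sin(8*a/3)/16


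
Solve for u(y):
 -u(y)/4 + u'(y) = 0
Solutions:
 u(y) = C1*exp(y/4)


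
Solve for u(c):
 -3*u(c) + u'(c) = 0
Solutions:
 u(c) = C1*exp(3*c)


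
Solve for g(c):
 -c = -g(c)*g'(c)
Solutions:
 g(c) = -sqrt(C1 + c^2)
 g(c) = sqrt(C1 + c^2)


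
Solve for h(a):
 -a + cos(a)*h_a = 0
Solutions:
 h(a) = C1 + Integral(a/cos(a), a)


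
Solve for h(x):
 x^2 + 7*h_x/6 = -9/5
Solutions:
 h(x) = C1 - 2*x^3/7 - 54*x/35


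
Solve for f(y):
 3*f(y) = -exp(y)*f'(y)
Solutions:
 f(y) = C1*exp(3*exp(-y))


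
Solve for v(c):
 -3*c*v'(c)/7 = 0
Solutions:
 v(c) = C1


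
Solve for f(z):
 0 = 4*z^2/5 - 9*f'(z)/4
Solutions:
 f(z) = C1 + 16*z^3/135


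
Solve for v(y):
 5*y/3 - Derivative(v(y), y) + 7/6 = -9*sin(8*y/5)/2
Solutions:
 v(y) = C1 + 5*y^2/6 + 7*y/6 - 45*cos(8*y/5)/16


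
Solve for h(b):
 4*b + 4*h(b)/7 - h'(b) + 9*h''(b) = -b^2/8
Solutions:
 h(b) = -7*b^2/32 - 497*b/64 + (C1*sin(sqrt(959)*b/126) + C2*cos(sqrt(959)*b/126))*exp(b/18) - 1715/256


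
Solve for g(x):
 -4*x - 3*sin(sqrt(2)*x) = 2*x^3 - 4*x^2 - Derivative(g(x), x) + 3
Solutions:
 g(x) = C1 + x^4/2 - 4*x^3/3 + 2*x^2 + 3*x - 3*sqrt(2)*cos(sqrt(2)*x)/2


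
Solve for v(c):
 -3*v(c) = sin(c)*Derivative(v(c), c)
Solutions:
 v(c) = C1*(cos(c) + 1)^(3/2)/(cos(c) - 1)^(3/2)


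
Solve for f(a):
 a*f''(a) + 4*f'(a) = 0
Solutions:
 f(a) = C1 + C2/a^3


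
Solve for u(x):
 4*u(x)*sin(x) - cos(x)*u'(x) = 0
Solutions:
 u(x) = C1/cos(x)^4


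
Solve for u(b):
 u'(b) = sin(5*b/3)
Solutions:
 u(b) = C1 - 3*cos(5*b/3)/5


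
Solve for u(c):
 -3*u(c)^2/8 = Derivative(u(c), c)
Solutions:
 u(c) = 8/(C1 + 3*c)


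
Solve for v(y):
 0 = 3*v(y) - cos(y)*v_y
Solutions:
 v(y) = C1*(sin(y) + 1)^(3/2)/(sin(y) - 1)^(3/2)


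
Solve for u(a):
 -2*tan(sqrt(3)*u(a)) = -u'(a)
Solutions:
 u(a) = sqrt(3)*(pi - asin(C1*exp(2*sqrt(3)*a)))/3
 u(a) = sqrt(3)*asin(C1*exp(2*sqrt(3)*a))/3


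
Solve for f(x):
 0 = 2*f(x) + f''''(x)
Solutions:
 f(x) = (C1*sin(2^(3/4)*x/2) + C2*cos(2^(3/4)*x/2))*exp(-2^(3/4)*x/2) + (C3*sin(2^(3/4)*x/2) + C4*cos(2^(3/4)*x/2))*exp(2^(3/4)*x/2)


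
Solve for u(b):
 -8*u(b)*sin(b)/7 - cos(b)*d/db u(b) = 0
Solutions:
 u(b) = C1*cos(b)^(8/7)


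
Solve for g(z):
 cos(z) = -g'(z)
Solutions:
 g(z) = C1 - sin(z)


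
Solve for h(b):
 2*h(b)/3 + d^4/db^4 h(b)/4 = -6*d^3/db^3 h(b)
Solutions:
 h(b) = C1*exp(b*(-6 + sqrt(2^(2/3)/(9*(sqrt(26242)/27 + 6)^(1/3)) + 2^(1/3)*(sqrt(26242)/27 + 6)^(1/3) + 36)))*sin(b*sqrt(-288 + 16/(9*(16*sqrt(26242)/27 + 96)^(1/3)) + 2*(16*sqrt(26242)/27 + 96)^(1/3) + 3456/sqrt(16/(9*(16*sqrt(26242)/27 + 96)^(1/3)) + 2*(16*sqrt(26242)/27 + 96)^(1/3) + 144))/2) + C2*exp(b*(-6 + sqrt(2^(2/3)/(9*(sqrt(26242)/27 + 6)^(1/3)) + 2^(1/3)*(sqrt(26242)/27 + 6)^(1/3) + 36)))*cos(b*sqrt(-288 + 16/(9*(16*sqrt(26242)/27 + 96)^(1/3)) + 2*(16*sqrt(26242)/27 + 96)^(1/3) + 3456/sqrt(16/(9*(16*sqrt(26242)/27 + 96)^(1/3)) + 2*(16*sqrt(26242)/27 + 96)^(1/3) + 144))/2) + C3*exp(-b*(6 + sqrt(2^(2/3)/(9*(sqrt(26242)/27 + 6)^(1/3)) + 2^(1/3)*(sqrt(26242)/27 + 6)^(1/3) + 36) + sqrt(-2^(1/3)*(sqrt(26242)/27 + 6)^(1/3) - 2^(2/3)/(9*(sqrt(26242)/27 + 6)^(1/3)) + 432/sqrt(2^(2/3)/(9*(sqrt(26242)/27 + 6)^(1/3)) + 2^(1/3)*(sqrt(26242)/27 + 6)^(1/3) + 36) + 72))) + C4*exp(b*(-sqrt(2^(2/3)/(9*(sqrt(26242)/27 + 6)^(1/3)) + 2^(1/3)*(sqrt(26242)/27 + 6)^(1/3) + 36) - 6 + sqrt(-2^(1/3)*(sqrt(26242)/27 + 6)^(1/3) - 2^(2/3)/(9*(sqrt(26242)/27 + 6)^(1/3)) + 432/sqrt(2^(2/3)/(9*(sqrt(26242)/27 + 6)^(1/3)) + 2^(1/3)*(sqrt(26242)/27 + 6)^(1/3) + 36) + 72)))


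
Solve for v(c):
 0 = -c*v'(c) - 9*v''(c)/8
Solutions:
 v(c) = C1 + C2*erf(2*c/3)


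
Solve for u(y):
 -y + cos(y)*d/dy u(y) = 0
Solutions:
 u(y) = C1 + Integral(y/cos(y), y)


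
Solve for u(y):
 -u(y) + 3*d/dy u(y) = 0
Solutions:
 u(y) = C1*exp(y/3)


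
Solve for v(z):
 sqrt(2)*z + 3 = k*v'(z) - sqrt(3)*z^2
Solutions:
 v(z) = C1 + sqrt(3)*z^3/(3*k) + sqrt(2)*z^2/(2*k) + 3*z/k


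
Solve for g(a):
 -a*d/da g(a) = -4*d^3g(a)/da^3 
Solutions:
 g(a) = C1 + Integral(C2*airyai(2^(1/3)*a/2) + C3*airybi(2^(1/3)*a/2), a)


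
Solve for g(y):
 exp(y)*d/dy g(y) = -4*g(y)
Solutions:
 g(y) = C1*exp(4*exp(-y))


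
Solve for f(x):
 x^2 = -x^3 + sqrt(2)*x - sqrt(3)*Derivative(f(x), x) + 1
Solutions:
 f(x) = C1 - sqrt(3)*x^4/12 - sqrt(3)*x^3/9 + sqrt(6)*x^2/6 + sqrt(3)*x/3


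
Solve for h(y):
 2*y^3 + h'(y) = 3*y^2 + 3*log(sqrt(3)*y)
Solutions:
 h(y) = C1 - y^4/2 + y^3 + 3*y*log(y) - 3*y + 3*y*log(3)/2


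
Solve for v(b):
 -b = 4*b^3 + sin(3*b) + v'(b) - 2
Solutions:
 v(b) = C1 - b^4 - b^2/2 + 2*b + cos(3*b)/3


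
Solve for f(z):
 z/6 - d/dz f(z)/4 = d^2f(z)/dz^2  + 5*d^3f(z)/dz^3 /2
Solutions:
 f(z) = C1 + z^2/3 - 8*z/3 + (C2*sin(sqrt(6)*z/10) + C3*cos(sqrt(6)*z/10))*exp(-z/5)


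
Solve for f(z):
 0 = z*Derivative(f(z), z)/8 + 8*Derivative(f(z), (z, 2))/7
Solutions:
 f(z) = C1 + C2*erf(sqrt(14)*z/16)


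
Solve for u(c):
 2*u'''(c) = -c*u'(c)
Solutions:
 u(c) = C1 + Integral(C2*airyai(-2^(2/3)*c/2) + C3*airybi(-2^(2/3)*c/2), c)


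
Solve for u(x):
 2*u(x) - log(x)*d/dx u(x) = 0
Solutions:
 u(x) = C1*exp(2*li(x))


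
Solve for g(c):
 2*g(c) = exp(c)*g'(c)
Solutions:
 g(c) = C1*exp(-2*exp(-c))


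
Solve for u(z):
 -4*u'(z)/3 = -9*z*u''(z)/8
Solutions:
 u(z) = C1 + C2*z^(59/27)


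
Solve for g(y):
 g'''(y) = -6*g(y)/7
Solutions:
 g(y) = C3*exp(-6^(1/3)*7^(2/3)*y/7) + (C1*sin(2^(1/3)*3^(5/6)*7^(2/3)*y/14) + C2*cos(2^(1/3)*3^(5/6)*7^(2/3)*y/14))*exp(6^(1/3)*7^(2/3)*y/14)


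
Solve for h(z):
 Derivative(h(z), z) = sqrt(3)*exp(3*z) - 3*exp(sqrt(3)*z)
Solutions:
 h(z) = C1 + sqrt(3)*exp(3*z)/3 - sqrt(3)*exp(sqrt(3)*z)


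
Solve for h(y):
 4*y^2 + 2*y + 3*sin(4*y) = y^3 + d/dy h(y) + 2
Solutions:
 h(y) = C1 - y^4/4 + 4*y^3/3 + y^2 - 2*y - 3*cos(4*y)/4


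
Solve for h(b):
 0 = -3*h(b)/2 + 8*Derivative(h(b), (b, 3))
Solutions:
 h(b) = C3*exp(2^(2/3)*3^(1/3)*b/4) + (C1*sin(2^(2/3)*3^(5/6)*b/8) + C2*cos(2^(2/3)*3^(5/6)*b/8))*exp(-2^(2/3)*3^(1/3)*b/8)


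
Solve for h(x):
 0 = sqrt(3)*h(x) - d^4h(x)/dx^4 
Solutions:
 h(x) = C1*exp(-3^(1/8)*x) + C2*exp(3^(1/8)*x) + C3*sin(3^(1/8)*x) + C4*cos(3^(1/8)*x)


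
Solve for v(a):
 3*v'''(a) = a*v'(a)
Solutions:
 v(a) = C1 + Integral(C2*airyai(3^(2/3)*a/3) + C3*airybi(3^(2/3)*a/3), a)


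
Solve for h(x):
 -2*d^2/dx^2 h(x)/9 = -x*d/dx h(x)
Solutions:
 h(x) = C1 + C2*erfi(3*x/2)


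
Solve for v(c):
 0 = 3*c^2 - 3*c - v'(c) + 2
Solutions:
 v(c) = C1 + c^3 - 3*c^2/2 + 2*c


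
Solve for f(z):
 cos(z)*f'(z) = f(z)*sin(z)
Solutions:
 f(z) = C1/cos(z)
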